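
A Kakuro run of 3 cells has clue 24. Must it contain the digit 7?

The only way to make 24 from 3 distinct digits is {7,8,9}, which contains 7.

Yes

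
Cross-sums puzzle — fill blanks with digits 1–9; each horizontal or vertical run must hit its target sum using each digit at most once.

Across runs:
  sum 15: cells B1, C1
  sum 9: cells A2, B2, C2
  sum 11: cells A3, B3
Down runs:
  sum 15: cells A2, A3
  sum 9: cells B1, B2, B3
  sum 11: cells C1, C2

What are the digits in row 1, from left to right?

6, 9

The 15 across and the 9 down share only 6, so B1 = 6.
C1 = 15 − 6 = 9 completes the 15 across.
Intersecting the 9 across with the 15 down forces A2 = 6.
C2 = 11 − 9 = 2 completes the 11 down.
A3 = 15 − 6 = 9 completes the 15 down.
B3 = 11 − 9 = 2 completes the 11 across.
B2 = 9 − 8 = 1 completes the 9 across.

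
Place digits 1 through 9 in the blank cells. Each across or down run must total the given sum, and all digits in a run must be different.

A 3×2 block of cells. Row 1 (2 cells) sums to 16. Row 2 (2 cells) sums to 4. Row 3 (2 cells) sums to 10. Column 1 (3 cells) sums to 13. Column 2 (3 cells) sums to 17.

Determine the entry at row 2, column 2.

16 in 2 cells must be {7,9}; 4 in 2 cells must be {1,3}.
Nothing is forced directly, so branch on (2,1), whose candidates are 1 or 3. If (2,1) = 1: that forces (2,2) = 3, (1,2) = 9, after which (3,2) would have to be in {1,2,3,4,6,7,8,9} for the 10 across but in {5} for the 17 down — contradiction. So (2,1) = 3.
Given what's placed, (1,1) must be 9 to fit the 16 across and 13 down.
(1,2) = 16 − 9 = 7 completes the 16 across.
(2,2) = 4 − 3 = 1 completes the 4 across.
(3,1) = 13 − 12 = 1 completes the 13 down.
(3,2) = 10 − 1 = 9 completes the 10 across.

1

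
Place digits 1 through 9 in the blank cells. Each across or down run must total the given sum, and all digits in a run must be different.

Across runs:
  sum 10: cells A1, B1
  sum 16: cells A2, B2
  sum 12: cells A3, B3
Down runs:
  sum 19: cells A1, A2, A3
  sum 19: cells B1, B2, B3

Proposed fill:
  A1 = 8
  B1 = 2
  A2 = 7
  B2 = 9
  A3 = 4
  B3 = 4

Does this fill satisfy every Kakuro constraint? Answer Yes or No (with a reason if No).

No — the down run B1–B3 sums to 15, not 19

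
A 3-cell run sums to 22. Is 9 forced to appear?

Every partition of 22 into 3 distinct digits includes 9: {5,8,9}, {6,7,9}.

Yes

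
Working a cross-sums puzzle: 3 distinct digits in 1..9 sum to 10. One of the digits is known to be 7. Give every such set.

{1,2,7}

3 distinct digits from 1–9 sum between 6 and 24.
Keeping only sets containing 7.
Only one set works: {1,2,7}.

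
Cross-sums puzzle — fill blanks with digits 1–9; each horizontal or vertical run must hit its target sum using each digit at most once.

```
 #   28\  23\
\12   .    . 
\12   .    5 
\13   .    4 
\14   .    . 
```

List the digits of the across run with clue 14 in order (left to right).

Given what's placed, R1C2 must be 8 to fit the 12 across and 23 down.
R2C1 = 12 − 5 = 7 completes the 12 across.
R3C1 = 13 − 4 = 9 completes the 13 across.
R4C1 = 8: the only remaining digit allowed by both the 14 across and the 28 down.
R4C2 = 14 − 8 = 6 completes the 14 across.
R1C1 = 12 − 8 = 4 completes the 12 across.

8 6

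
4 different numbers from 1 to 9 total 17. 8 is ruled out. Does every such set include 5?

No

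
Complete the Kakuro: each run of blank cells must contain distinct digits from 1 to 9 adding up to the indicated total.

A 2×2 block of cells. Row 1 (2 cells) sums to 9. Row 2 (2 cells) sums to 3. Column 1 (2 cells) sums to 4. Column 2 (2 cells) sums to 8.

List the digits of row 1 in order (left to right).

3 in 2 cells must be {1,2}; 4 in 2 cells must be {1,3}.
The 3 across and the 4 down share only 1, so (2,1) = 1.
(2,2) = 3 − 1 = 2 completes the 3 across.
(1,1) = 4 − 1 = 3 completes the 4 down.
(1,2) = 9 − 3 = 6 completes the 9 across.

3 6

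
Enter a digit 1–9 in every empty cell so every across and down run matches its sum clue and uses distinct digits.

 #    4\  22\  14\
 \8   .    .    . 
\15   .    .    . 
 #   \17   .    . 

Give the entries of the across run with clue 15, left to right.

3, 8, 4

17 in 2 cells must be {8,9}; 4 in 2 cells must be {1,3}.
Only 5 fits R1C2 under both its across sum 8 and down sum 22.
Given what's placed, R1C1 must be 1 to fit the 8 across and 4 down.
R1C3 = 8 − 6 = 2 completes the 8 across.
R2C1 = 4 − 1 = 3 completes the 4 down.
R2C2 = 8: the only remaining digit allowed by both the 15 across and the 22 down.
R2C3 = 15 − 11 = 4 completes the 15 across.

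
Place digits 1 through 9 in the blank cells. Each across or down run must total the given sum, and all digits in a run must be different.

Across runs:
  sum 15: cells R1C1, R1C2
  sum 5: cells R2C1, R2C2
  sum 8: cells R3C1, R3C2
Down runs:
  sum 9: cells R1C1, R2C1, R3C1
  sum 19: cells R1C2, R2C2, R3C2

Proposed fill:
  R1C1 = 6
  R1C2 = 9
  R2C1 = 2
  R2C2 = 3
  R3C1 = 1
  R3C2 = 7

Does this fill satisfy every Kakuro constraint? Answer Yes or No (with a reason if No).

Across: 6+9=15; 2+3=5; 1+7=8. Down: 6+2+1=9; 9+3+7=19. No digit repeats within any run.

Yes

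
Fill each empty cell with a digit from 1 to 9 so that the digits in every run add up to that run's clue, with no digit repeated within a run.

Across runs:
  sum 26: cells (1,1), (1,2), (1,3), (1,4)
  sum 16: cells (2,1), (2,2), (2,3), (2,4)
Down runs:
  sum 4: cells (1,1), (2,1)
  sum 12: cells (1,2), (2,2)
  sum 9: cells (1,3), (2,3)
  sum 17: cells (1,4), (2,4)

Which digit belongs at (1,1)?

4 in 2 cells must be {1,3}; 17 in 2 cells must be {8,9}.
Only 3 fits (1,1) under both its across sum 26 and down sum 4.

3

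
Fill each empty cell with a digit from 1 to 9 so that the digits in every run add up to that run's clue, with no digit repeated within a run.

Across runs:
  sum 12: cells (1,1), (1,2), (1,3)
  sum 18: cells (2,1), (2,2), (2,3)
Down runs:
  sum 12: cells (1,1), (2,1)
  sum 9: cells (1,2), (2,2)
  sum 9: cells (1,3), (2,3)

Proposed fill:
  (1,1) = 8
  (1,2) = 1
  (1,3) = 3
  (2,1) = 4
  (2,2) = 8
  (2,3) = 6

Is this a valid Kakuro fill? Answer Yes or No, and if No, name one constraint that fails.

Across: 8+1+3=12; 4+8+6=18. Down: 8+4=12; 1+8=9; 3+6=9. No digit repeats within any run.

Yes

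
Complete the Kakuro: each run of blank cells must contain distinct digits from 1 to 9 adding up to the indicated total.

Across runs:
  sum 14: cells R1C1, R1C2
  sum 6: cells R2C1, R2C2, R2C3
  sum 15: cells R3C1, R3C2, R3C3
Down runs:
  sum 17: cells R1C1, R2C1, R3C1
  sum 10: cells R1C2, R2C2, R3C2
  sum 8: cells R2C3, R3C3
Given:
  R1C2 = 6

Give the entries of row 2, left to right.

2, 1, 3

6 in 3 cells must be {1,2,3}.
R1C1 = 14 − 6 = 8 completes the 14 across.
No cell is forced outright now. R2C1 can only be 2 or 3 (the digits allowed by both its 6 across and its 17 down). If R2C1 = 3: that forces R2C2 = 1, R2C3 = 2, R3C1 = 6, after which R3C2 would have to be in {1,2,4,5,7,8} for the 15 across but in {3} for the 10 down — contradiction. So R2C1 = 2.
R3C1 = 17 − 10 = 7 completes the 17 down.
R3C2 = 3: the only remaining digit allowed by both the 15 across and the 10 down.
R3C3 = 15 − 10 = 5 completes the 15 across.
R2C2 = 10 − 9 = 1 completes the 10 down.
R2C3 = 6 − 3 = 3 completes the 6 across.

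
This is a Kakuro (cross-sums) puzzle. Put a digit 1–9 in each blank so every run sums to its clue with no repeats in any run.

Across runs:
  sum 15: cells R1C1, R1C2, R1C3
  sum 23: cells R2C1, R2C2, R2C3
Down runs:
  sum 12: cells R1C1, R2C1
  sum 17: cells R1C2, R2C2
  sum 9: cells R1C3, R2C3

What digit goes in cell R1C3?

3

23 in 3 cells must be {6,8,9}; 17 in 2 cells must be {8,9}.
Nothing is forced directly, so branch on R1C2, whose candidates are 8 or 9. If R1C2 = 9: that forces R2C2 = 8, R2C3 = 6, after which R1C3 would have to be in {1,2,4,5} for the 15 across but in {3} for the 9 down — contradiction. So R1C2 = 8.
R2C2 = 17 − 8 = 9 completes the 17 down.
Given what's placed, R2C1 must be 8 to fit the 23 across and 12 down.
R2C3 = 23 − 17 = 6 completes the 23 across.
R1C1 = 12 − 8 = 4 completes the 12 down.
R1C3 = 15 − 12 = 3 completes the 15 across.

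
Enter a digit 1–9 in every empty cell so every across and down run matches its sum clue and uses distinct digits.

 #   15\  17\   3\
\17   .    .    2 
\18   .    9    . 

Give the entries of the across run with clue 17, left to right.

17 in 2 cells must be {8,9}; 3 in 2 cells must be {1,2}.
R1C2 = 17 − 9 = 8 completes the 17 down.
R2C3 = 3 − 2 = 1 completes the 3 down.
R1C1 = 17 − 10 = 7 completes the 17 across.
R2C1 = 18 − 10 = 8 completes the 18 across.

7, 8, 2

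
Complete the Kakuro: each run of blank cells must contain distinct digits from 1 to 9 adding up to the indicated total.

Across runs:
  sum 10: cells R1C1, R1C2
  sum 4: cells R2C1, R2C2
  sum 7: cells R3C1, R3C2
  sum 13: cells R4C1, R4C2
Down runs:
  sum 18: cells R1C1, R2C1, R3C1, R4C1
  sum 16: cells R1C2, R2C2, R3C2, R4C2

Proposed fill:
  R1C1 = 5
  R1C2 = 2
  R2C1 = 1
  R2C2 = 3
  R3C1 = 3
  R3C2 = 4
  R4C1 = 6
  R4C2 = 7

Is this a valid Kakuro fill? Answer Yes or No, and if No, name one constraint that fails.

No — the across run R1C1–R1C2 sums to 7, not 10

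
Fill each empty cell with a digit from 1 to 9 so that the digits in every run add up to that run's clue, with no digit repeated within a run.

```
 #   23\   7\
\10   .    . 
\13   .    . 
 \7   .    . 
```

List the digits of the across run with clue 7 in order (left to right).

6 1

23 in 3 cells must be {6,8,9}; 7 in 3 cells must be {1,2,4}.
The 13 across and the 7 down share only 4, so R2C2 = 4.
The 7 across and the 23 down share only 6, so R3C1 = 6.
R3C2 = 7 − 6 = 1 completes the 7 across.
R1C2 = 7 − 5 = 2 completes the 7 down.
R2C1 = 13 − 4 = 9 completes the 13 across.
R1C1 = 10 − 2 = 8 completes the 10 across.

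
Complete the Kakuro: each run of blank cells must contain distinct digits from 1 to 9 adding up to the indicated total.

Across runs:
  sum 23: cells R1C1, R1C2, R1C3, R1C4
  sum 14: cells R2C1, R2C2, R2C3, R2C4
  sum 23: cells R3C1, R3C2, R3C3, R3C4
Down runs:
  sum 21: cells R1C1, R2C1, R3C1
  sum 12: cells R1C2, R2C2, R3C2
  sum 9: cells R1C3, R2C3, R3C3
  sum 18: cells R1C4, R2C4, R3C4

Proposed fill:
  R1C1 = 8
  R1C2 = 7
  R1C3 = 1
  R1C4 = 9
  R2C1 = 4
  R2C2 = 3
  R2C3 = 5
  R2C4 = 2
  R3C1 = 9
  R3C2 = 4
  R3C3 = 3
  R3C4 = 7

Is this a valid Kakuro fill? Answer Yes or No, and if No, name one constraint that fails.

No — the across run R1C1–R1C4 sums to 25, not 23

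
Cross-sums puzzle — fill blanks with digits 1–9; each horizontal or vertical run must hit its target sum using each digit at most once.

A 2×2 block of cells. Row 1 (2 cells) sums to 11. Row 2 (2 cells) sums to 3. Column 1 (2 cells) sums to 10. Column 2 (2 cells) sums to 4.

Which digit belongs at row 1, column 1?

3 in 2 cells must be {1,2}; 4 in 2 cells must be {1,3}.
The 11 across and the 4 down share only 3, so (1,2) = 3.
(2,2) = 4 − 3 = 1 completes the 4 down.
(1,1) = 11 − 3 = 8 completes the 11 across.
(2,1) = 3 − 1 = 2 completes the 3 across.

8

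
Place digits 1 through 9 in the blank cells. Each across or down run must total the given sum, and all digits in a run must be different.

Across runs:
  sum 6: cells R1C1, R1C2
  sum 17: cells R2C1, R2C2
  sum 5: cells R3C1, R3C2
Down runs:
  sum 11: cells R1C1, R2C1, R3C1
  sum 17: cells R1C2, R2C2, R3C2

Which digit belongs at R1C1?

17 in 2 cells must be {8,9}.
The 17 across and the 11 down share only 8, so R2C1 = 8.
R2C2 = 17 − 8 = 9 completes the 17 across.
Nothing is forced directly, so branch on R1C1, whose candidates are 1 or 2. If R1C1 = 2: then R1C2 would have to be in {4} for the 6 across but in {1,2,3,5,6,7} for the 17 down — contradiction. So R1C1 = 1.
R1C2 = 6 − 1 = 5 completes the 6 across.
R3C1 = 11 − 9 = 2 completes the 11 down.
R3C2 = 5 − 2 = 3 completes the 5 across.

1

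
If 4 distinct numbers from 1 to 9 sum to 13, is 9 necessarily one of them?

Counterexample: {1,2,3,7} sums to 13 without using 9.

No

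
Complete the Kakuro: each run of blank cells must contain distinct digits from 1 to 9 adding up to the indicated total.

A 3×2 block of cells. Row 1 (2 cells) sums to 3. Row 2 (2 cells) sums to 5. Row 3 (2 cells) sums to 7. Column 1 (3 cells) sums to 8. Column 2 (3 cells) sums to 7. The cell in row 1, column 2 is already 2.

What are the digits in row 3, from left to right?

3 4

3 in 2 cells must be {1,2}; 7 in 3 cells must be {1,2,4}.
(1,1) = 3 − 2 = 1 completes the 3 across.
Nothing is forced directly, so branch on (2,2), whose candidates are 1 or 4. If (2,2) = 4: then (2,1) would have to be in {1} for the 5 across but in {2,3,4,5} for the 8 down — contradiction. So (2,2) = 1.
(2,1) = 5 − 1 = 4 completes the 5 across.
(3,1) = 8 − 5 = 3 completes the 8 down.
(3,2) = 7 − 3 = 4 completes the 7 across.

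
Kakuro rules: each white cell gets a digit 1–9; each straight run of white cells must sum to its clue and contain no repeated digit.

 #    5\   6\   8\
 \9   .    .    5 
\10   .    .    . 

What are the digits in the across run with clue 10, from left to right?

Given what's placed, R1C2 must be 1 to fit the 9 across and 6 down.
R2C2 = 6 − 1 = 5 completes the 6 down.
R2C3 = 8 − 5 = 3 completes the 8 down.
R1C1 = 9 − 6 = 3 completes the 9 across.
R2C1 = 10 − 8 = 2 completes the 10 across.

2 5 3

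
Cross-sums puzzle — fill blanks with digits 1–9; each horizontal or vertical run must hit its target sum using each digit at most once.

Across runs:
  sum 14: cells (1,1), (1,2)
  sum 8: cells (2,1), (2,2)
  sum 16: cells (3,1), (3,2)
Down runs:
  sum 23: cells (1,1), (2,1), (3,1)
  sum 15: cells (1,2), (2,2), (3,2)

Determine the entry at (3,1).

9

16 in 2 cells must be {7,9}; 23 in 3 cells must be {6,8,9}.
The 8 across and the 23 down share only 6, so (2,1) = 6.
(2,2) = 8 − 6 = 2 completes the 8 across.
Given what's placed, (3,1) must be 9 to fit the 16 across and 23 down.
(3,2) = 16 − 9 = 7 completes the 16 across.
(1,1) = 23 − 15 = 8 completes the 23 down.
(1,2) = 14 − 8 = 6 completes the 14 across.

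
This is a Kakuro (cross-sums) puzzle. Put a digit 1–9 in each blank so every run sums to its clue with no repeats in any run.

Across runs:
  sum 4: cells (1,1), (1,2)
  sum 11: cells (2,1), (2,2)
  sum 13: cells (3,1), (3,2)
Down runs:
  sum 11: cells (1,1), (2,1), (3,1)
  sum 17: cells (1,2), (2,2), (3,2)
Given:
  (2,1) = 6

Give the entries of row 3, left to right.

4 9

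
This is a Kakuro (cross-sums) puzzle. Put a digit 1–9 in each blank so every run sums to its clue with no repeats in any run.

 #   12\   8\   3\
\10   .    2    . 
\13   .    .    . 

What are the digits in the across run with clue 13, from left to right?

5 6 2

3 in 2 cells must be {1,2}.
Given what's placed, R1C3 must be 1 to fit the 10 across and 3 down.
R2C2 = 8 − 2 = 6 completes the 8 down.
R2C3 = 3 − 1 = 2 completes the 3 down.
R1C1 = 10 − 3 = 7 completes the 10 across.
R2C1 = 13 − 8 = 5 completes the 13 across.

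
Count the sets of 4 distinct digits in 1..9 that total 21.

11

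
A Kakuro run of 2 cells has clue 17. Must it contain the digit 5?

The only way to make 17 from 2 distinct digits is {8,9}, which does not contain 5.

No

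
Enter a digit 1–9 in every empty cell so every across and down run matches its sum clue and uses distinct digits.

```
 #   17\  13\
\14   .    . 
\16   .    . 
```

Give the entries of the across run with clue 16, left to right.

9 7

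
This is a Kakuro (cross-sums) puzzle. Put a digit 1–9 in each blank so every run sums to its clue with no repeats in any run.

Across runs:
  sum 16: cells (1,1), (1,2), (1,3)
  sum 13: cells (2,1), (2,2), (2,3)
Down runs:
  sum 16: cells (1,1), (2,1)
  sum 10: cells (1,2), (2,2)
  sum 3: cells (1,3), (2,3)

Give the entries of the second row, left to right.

16 in 2 cells must be {7,9}; 3 in 2 cells must be {1,2}.
Nothing is forced directly, so branch on (1,3), whose candidates are 1 or 2. If (1,3) = 2: that forces (1,1) = 9, after which (1,2) would have to be in {5} for the 16 across but in {1,2,3,4,6,7,8,9} for the 10 down — contradiction. So (1,3) = 1.
(2,3) = 3 − 1 = 2 completes the 3 down.
Given what's placed, (2,1) must be 7 to fit the 13 across and 16 down.
(2,2) = 13 − 9 = 4 completes the 13 across.
(1,1) = 16 − 7 = 9 completes the 16 down.
(1,2) = 16 − 10 = 6 completes the 16 across.

7, 4, 2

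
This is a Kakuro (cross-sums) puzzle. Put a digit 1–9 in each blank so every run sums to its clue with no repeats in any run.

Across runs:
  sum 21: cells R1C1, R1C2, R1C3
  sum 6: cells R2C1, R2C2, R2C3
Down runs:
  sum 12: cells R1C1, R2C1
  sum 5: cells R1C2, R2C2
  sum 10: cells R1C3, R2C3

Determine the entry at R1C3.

8

6 in 3 cells must be {1,2,3}.
The 21 across and the 5 down share only 4, so R1C2 = 4.
The 6 across and the 12 down share only 3, so R2C1 = 3.
R2C2 = 5 − 4 = 1 completes the 5 down.
R2C3 = 6 − 4 = 2 completes the 6 across.
R1C1 = 12 − 3 = 9 completes the 12 down.
R1C3 = 21 − 13 = 8 completes the 21 across.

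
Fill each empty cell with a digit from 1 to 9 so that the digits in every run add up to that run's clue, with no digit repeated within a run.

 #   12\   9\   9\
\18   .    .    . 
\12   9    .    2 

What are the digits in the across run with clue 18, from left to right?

3 8 7

R1C1 = 12 − 9 = 3 completes the 12 down.
R1C3 = 9 − 2 = 7 completes the 9 down.
R2C2 = 12 − 11 = 1 completes the 12 across.
R1C2 = 18 − 10 = 8 completes the 18 across.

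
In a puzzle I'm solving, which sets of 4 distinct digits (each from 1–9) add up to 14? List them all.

4 distinct digits from 1–9 sum between 10 and 30.

{1,2,3,8}; {1,2,4,7}; {1,2,5,6}; {1,3,4,6}; {2,3,4,5}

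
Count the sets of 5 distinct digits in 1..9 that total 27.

5 distinct digits from 1–9 sum between 15 and 35.

11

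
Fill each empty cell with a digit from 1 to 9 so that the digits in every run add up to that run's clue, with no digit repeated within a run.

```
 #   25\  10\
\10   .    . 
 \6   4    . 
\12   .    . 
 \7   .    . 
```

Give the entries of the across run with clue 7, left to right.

10 in 4 cells must be {1,2,3,4}.
R2C2 = 6 − 4 = 2 completes the 6 across.
Nothing is forced directly, so branch on R4C1, whose candidates are 5 or 6. If R4C1 = 5: then R4C2 would have to be in {2} for the 7 across but in {1,3,4} for the 10 down — contradiction. So R4C1 = 6.
R4C2 = 7 − 6 = 1 completes the 7 across.
Nothing is forced directly, so branch on R1C1, whose candidates are 7 or 8. If R1C1 = 8: then R1C2 would have to be in {2} for the 10 across but in {3,4} for the 10 down — contradiction. So R1C1 = 7.
R1C2 = 10 − 7 = 3 completes the 10 across.
R3C1 = 25 − 17 = 8 completes the 25 down.
R3C2 = 12 − 8 = 4 completes the 12 across.

6 1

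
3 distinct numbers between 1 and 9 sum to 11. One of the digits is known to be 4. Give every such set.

{1,4,6}; {2,4,5}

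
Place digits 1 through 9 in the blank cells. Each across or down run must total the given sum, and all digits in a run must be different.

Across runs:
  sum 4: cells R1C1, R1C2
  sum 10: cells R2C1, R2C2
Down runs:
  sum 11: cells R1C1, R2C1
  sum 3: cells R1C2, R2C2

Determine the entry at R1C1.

3

4 in 2 cells must be {1,3}; 3 in 2 cells must be {1,2}.
The 4 across and the 11 down share only 3, so R1C1 = 3.
R1C2 = 4 − 3 = 1 completes the 4 across.
R2C1 = 11 − 3 = 8 completes the 11 down.
R2C2 = 10 − 8 = 2 completes the 10 across.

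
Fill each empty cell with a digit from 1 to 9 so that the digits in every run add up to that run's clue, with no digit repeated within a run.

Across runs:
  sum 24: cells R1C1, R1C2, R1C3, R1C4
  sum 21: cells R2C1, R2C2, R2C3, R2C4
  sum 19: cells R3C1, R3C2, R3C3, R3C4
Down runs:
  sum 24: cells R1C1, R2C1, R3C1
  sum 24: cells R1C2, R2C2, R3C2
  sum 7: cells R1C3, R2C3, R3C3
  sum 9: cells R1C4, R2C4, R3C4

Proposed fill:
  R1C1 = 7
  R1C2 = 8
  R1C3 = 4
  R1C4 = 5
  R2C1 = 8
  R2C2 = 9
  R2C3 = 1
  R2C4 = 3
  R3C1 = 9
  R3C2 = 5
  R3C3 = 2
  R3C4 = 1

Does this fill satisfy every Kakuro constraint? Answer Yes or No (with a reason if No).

No — the across run R3C1–R3C4 sums to 17, not 19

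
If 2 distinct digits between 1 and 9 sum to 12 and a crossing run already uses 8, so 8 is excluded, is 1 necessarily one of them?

Counterexample: {3,9} sums to 12 under that restriction without using 1.

No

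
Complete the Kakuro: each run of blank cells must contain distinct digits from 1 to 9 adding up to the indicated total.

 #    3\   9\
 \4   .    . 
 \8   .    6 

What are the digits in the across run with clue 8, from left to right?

2 6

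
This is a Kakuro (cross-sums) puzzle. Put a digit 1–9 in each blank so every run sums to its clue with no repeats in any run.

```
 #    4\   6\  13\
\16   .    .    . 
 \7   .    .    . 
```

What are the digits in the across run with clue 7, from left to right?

1 2 4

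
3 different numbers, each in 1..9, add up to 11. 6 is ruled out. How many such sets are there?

3 distinct digits from 1–9 sum between 6 and 24.
Dropping sets that contain 6.
Enumerating: {1,2,8}, {1,3,7}, {2,4,5}.

3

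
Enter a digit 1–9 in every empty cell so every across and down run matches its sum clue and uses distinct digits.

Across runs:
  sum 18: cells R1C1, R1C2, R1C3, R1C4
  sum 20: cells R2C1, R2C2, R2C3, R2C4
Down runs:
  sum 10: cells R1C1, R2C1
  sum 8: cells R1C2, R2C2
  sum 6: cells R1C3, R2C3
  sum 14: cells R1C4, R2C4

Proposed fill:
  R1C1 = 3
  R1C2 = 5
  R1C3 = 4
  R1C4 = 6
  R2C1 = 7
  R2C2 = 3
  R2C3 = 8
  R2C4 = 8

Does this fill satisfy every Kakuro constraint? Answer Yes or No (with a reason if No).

No — the across run R2C1–R2C4 sums to 26, not 20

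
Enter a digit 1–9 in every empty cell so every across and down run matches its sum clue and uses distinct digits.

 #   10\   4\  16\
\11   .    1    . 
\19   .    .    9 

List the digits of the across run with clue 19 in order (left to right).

7 3 9

4 in 2 cells must be {1,3}; 16 in 2 cells must be {7,9}.
R1C3 = 16 − 9 = 7 completes the 16 down.
R2C2 = 4 − 1 = 3 completes the 4 down.
R1C1 = 11 − 8 = 3 completes the 11 across.
R2C1 = 19 − 12 = 7 completes the 19 across.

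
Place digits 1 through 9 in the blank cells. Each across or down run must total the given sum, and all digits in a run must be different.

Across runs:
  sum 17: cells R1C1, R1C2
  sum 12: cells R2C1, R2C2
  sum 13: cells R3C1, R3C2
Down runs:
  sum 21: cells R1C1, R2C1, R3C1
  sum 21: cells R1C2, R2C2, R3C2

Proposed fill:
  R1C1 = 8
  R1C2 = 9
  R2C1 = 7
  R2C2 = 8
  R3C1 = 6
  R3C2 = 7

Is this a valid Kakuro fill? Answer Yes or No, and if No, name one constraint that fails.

No — the down run R1C2–R3C2 sums to 24, not 21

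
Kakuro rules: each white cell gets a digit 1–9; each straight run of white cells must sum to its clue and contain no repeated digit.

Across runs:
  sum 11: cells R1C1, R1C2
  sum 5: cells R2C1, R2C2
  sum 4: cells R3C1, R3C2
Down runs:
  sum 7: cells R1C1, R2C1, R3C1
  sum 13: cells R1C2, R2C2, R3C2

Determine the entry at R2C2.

4 in 2 cells must be {1,3}; 7 in 3 cells must be {1,2,4}.
The 4 across and the 7 down share only 1, so R3C1 = 1.
R3C2 = 4 − 1 = 3 completes the 4 across.
Nothing is forced directly, so branch on R1C1, whose candidates are 2 or 4. If R1C1 = 4: then R1C2 would have to be in {7} for the 11 across but in {1,2,4,6,8,9} for the 13 down — contradiction. So R1C1 = 2.
R1C2 = 11 − 2 = 9 completes the 11 across.
R2C1 = 7 − 3 = 4 completes the 7 down.
R2C2 = 5 − 4 = 1 completes the 5 across.

1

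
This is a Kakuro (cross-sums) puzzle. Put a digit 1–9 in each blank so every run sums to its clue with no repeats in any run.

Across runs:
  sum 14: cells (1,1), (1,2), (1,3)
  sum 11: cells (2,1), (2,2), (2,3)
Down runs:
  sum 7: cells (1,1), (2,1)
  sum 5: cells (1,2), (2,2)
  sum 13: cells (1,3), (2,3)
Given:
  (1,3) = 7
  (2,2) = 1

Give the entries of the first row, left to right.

3, 4, 7

(1,2) = 5 − 1 = 4 completes the 5 down.
(2,3) = 13 − 7 = 6 completes the 13 down.
(1,1) = 14 − 11 = 3 completes the 14 across.
(2,1) = 11 − 7 = 4 completes the 11 across.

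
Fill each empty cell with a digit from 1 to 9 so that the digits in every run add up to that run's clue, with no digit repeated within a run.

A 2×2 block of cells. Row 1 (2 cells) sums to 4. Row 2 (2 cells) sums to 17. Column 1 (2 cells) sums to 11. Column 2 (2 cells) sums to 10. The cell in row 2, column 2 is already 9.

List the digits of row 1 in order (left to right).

4 in 2 cells must be {1,3}; 17 in 2 cells must be {8,9}.
(1,1) = 3: only digit in both the 4-across and 11-down candidate sets.
(1,2) = 4 − 3 = 1 completes the 4 across.
(2,1) = 17 − 9 = 8 completes the 17 across.

3 1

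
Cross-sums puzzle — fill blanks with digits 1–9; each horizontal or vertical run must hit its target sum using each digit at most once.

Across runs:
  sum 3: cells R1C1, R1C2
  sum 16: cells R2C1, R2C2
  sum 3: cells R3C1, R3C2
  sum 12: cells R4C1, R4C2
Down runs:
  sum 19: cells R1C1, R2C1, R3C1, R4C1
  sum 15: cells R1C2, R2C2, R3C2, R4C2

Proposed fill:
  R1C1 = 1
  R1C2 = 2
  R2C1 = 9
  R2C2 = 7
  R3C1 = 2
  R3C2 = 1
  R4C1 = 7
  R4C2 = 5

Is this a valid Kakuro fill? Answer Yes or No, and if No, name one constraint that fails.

Across: 1+2=3; 9+7=16; 2+1=3; 7+5=12. Down: 1+9+2+7=19; 2+7+1+5=15. No digit repeats within any run.

Yes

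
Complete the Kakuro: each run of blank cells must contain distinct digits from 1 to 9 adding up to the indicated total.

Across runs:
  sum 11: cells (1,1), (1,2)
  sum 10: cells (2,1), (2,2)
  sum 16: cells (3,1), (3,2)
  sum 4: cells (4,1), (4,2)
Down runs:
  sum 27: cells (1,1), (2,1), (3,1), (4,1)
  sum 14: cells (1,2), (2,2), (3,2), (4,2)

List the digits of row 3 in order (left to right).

9, 7

16 in 2 cells must be {7,9}; 4 in 2 cells must be {1,3}.
Only 7 fits (3,2) under both its across sum 16 and down sum 14.
The 4 across and the 27 down share only 3, so (4,1) = 3.
(4,2) = 4 − 3 = 1 completes the 4 across.
(3,1) = 16 − 7 = 9 completes the 16 across.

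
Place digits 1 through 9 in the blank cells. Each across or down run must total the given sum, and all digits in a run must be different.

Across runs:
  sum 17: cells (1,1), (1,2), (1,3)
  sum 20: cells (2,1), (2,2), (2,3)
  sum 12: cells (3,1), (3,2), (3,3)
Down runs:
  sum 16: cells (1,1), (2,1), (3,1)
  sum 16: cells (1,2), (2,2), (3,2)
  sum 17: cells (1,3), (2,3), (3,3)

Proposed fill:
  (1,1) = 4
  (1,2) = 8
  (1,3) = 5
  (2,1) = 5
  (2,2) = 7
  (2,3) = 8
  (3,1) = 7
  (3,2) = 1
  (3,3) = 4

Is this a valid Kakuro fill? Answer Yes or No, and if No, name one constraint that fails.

Across: 4+8+5=17; 5+7+8=20; 7+1+4=12. Down: 4+5+7=16; 8+7+1=16; 5+8+4=17. No digit repeats within any run.

Yes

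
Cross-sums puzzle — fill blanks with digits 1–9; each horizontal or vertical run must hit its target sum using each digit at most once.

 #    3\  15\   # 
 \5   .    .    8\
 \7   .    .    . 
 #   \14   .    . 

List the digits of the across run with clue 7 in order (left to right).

7 in 3 cells must be {1,2,4}; 3 in 2 cells must be {1,2}.
Nothing is forced directly, so branch on R3C3, whose candidates are 5 or 6. If R3C3 = 5: then R2C3 would have to be in {1,2,4} for the 7 across but in {3} for the 8 down — contradiction. So R3C3 = 6.
R2C3 = 8 − 6 = 2 completes the 8 down.
R3C2 = 14 − 6 = 8 completes the 14 across.
R2C1 = 1: the only remaining digit allowed by both the 7 across and the 3 down.
R2C2 = 7 − 3 = 4 completes the 7 across.
R1C1 = 3 − 1 = 2 completes the 3 down.
R1C2 = 5 − 2 = 3 completes the 5 across.

1 4 2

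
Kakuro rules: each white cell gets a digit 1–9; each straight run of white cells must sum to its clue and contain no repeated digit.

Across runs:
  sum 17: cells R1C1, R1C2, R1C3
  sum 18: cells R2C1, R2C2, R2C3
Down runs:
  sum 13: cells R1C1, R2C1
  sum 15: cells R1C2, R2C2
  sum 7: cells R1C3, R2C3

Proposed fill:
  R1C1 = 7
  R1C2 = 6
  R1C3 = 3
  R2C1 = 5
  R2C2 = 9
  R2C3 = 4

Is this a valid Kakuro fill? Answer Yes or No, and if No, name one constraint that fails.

No — the across run R1C1–R1C3 sums to 16, not 17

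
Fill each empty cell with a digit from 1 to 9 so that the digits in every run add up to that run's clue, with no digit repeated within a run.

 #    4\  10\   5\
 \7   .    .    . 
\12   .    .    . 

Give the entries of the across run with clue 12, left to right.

7 in 3 cells must be {1,2,4}; 4 in 2 cells must be {1,3}.
The 7 across and the 4 down share only 1, so R1C1 = 1.
R2C1 = 4 − 1 = 3 completes the 4 down.
Nothing is forced directly, so branch on R1C2, whose candidates are 2 or 4. If R1C2 = 4: that forces R1C3 = 2, after which R2C2 would have to be in {1,2,4,5,7,8} for the 12 across but in {6} for the 10 down — contradiction. So R1C2 = 2.
R1C3 = 7 − 3 = 4 completes the 7 across.
R2C2 = 10 − 2 = 8 completes the 10 down.
R2C3 = 12 − 11 = 1 completes the 12 across.

3 8 1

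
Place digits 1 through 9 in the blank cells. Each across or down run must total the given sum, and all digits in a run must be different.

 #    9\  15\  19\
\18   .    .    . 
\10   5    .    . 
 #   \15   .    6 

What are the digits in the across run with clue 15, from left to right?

9 6

R1C1 = 9 − 5 = 4 completes the 9 down.
Given what's placed, R2C3 must be 4 to fit the 10 across and 19 down.
R3C2 = 15 − 6 = 9 completes the 15 across.
Given what's placed, R1C2 must be 5 to fit the 18 across and 15 down.
R1C3 = 18 − 9 = 9 completes the 18 across.
R2C2 = 10 − 9 = 1 completes the 10 across.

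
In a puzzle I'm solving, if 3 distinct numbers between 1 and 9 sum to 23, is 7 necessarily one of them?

The only way to make 23 from 3 distinct digits is {6,8,9}, which does not contain 7.

No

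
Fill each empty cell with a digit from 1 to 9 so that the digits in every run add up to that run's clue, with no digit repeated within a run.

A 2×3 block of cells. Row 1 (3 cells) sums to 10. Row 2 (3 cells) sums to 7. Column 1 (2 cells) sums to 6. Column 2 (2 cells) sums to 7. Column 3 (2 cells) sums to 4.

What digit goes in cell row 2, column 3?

7 in 3 cells must be {1,2,4}; 4 in 2 cells must be {1,3}.
The 7 across and the 4 down share only 1, so (2,3) = 1.
(1,3) = 4 − 1 = 3 completes the 4 down.
Nothing is forced directly, so branch on (2,1), whose candidates are 2 or 4. If (2,1) = 2: then (1,1) would have to be in {1,2,5,6} for the 10 across but in {4} for the 6 down — contradiction. So (2,1) = 4.
(1,1) = 6 − 4 = 2 completes the 6 down.
(1,2) = 10 − 5 = 5 completes the 10 across.
(2,2) = 7 − 5 = 2 completes the 7 across.

1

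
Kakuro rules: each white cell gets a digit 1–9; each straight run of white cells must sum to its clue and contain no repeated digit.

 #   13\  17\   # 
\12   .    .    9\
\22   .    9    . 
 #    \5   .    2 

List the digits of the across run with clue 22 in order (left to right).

6 9 7

R2C3 = 9 − 2 = 7 completes the 9 down.
R3C2 = 5 − 2 = 3 completes the 5 across.
R1C2 = 17 − 12 = 5 completes the 17 down.
R2C1 = 22 − 16 = 6 completes the 22 across.
R1C1 = 12 − 5 = 7 completes the 12 across.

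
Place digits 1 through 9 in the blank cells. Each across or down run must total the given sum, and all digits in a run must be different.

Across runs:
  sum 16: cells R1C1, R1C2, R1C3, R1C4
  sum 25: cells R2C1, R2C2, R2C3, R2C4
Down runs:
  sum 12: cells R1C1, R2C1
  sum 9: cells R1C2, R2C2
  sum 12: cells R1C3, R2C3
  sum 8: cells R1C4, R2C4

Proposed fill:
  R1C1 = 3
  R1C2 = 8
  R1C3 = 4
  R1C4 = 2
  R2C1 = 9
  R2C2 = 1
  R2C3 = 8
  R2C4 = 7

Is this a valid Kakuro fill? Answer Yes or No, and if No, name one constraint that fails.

No — the across run R1C1–R1C4 sums to 17, not 16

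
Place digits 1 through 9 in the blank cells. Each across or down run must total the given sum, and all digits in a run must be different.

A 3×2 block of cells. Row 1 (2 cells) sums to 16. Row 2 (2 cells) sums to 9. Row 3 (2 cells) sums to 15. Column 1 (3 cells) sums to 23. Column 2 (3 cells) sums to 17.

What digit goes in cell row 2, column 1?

8

16 in 2 cells must be {7,9}; 23 in 3 cells must be {6,8,9}.
The 16 across and the 23 down share only 9, so (1,1) = 9.
(1,2) = 16 − 9 = 7 completes the 16 across.
Nothing is forced directly, so branch on (2,1), whose candidates are 6 or 8. If (2,1) = 6: then (2,2) would have to be in {3} for the 9 across but in {1,2,4,6,8,9} for the 17 down — contradiction. So (2,1) = 8.
(2,2) = 9 − 8 = 1 completes the 9 across.
(3,1) = 23 − 17 = 6 completes the 23 down.
(3,2) = 15 − 6 = 9 completes the 15 across.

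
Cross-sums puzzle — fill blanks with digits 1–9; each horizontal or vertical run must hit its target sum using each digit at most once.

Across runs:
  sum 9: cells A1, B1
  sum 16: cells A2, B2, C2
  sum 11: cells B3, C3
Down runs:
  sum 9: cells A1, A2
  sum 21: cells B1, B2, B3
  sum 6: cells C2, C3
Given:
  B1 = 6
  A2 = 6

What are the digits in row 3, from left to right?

7 4

A1 = 9 − 6 = 3 completes the 9 across.
Nothing is forced directly, so branch on B2, whose candidates are 7 or 8. If B2 = 7: then C2 would have to be in {3} for the 16 across but in {1,2,4,5} for the 6 down — contradiction. So B2 = 8.
C2 = 16 − 14 = 2 completes the 16 across.
B3 = 21 − 14 = 7 completes the 21 down.
C3 = 11 − 7 = 4 completes the 11 across.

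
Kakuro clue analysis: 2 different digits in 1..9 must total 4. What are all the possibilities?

2 distinct digits from 1–9 sum between 3 and 17.
Only one set works: {1,3}.

{1,3}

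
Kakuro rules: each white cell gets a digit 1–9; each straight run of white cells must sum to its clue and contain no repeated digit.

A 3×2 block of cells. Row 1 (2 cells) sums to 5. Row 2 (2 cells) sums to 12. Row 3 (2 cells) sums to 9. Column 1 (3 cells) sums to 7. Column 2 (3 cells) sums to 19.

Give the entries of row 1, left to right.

1, 4

7 in 3 cells must be {1,2,4}.
The 12 across and the 7 down share only 4, so (2,1) = 4.
(2,2) = 12 − 4 = 8 completes the 12 across.
Nothing is forced directly, so branch on (1,1), whose candidates are 1 or 2. If (1,1) = 2: then (1,2) would have to be in {3} for the 5 across but in {2,4,5,6,7,9} for the 19 down — contradiction. So (1,1) = 1.
(1,2) = 5 − 1 = 4 completes the 5 across.
(3,1) = 7 − 5 = 2 completes the 7 down.
(3,2) = 9 − 2 = 7 completes the 9 across.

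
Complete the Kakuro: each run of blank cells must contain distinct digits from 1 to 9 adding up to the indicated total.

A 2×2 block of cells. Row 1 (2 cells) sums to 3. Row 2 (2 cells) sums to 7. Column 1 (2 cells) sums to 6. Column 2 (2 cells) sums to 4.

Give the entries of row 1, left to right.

2 1

3 in 2 cells must be {1,2}; 4 in 2 cells must be {1,3}.
The 3 across and the 4 down share only 1, so (1,2) = 1.
(2,2) = 4 − 1 = 3 completes the 4 down.
(1,1) = 3 − 1 = 2 completes the 3 across.
(2,1) = 7 − 3 = 4 completes the 7 across.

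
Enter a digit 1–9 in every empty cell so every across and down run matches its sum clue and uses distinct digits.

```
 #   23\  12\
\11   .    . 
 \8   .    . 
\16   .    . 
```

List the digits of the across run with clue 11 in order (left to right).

16 in 2 cells must be {7,9}; 23 in 3 cells must be {6,8,9}.
The 8 across and the 23 down share only 6, so R2C1 = 6.
R2C2 = 8 − 6 = 2 completes the 8 across.
Given what's placed, R3C1 must be 9 to fit the 16 across and 23 down.
R3C2 = 16 − 9 = 7 completes the 16 across.
R1C1 = 23 − 15 = 8 completes the 23 down.
R1C2 = 11 − 8 = 3 completes the 11 across.

8, 3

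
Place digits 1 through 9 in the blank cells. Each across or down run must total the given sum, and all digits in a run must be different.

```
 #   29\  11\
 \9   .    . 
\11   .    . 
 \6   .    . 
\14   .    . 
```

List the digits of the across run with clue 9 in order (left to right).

7 2

29 in 4 cells must be {5,7,8,9}; 11 in 4 cells must be {1,2,3,5}.
Only 5 fits R3C1 under both its across sum 6 and down sum 29.
R3C2 = 6 − 5 = 1 completes the 6 across.
Given what's placed, R4C2 must be 5 to fit the 14 across and 11 down.
R4C1 = 14 − 5 = 9 completes the 14 across.
No cell is forced outright now. R1C1 can only be 7 or 8 (the digits allowed by both its 9 across and its 29 down). If R1C1 = 8: then R1C2 would have to be in {1} for the 9 across but in {2,3} for the 11 down — contradiction. So R1C1 = 7.
R1C2 = 9 − 7 = 2 completes the 9 across.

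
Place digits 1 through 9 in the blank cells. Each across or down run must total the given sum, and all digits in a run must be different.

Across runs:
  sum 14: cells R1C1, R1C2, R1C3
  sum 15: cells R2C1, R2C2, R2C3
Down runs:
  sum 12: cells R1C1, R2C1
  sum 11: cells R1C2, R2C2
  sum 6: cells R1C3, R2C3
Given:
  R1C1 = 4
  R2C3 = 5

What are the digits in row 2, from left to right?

R1C3 = 6 − 5 = 1 completes the 6 down.
R2C1 = 12 − 4 = 8 completes the 12 down.
R2C2 = 15 − 13 = 2 completes the 15 across.
R1C2 = 14 − 5 = 9 completes the 14 across.

8, 2, 5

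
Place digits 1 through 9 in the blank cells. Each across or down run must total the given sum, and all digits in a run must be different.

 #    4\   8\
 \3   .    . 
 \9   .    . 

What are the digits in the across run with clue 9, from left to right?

3 in 2 cells must be {1,2}; 4 in 2 cells must be {1,3}.
The 3 across and the 4 down share only 1, so R1C1 = 1.
R1C2 = 3 − 1 = 2 completes the 3 across.
R2C1 = 4 − 1 = 3 completes the 4 down.
R2C2 = 9 − 3 = 6 completes the 9 across.

3 6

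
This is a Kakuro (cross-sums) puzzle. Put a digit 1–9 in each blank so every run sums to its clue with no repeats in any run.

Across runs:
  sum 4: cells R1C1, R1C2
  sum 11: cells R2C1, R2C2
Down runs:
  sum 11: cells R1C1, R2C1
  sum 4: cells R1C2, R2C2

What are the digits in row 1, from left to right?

3 1

4 in 2 cells must be {1,3}.
The 4 across and the 11 down share only 3, so R1C1 = 3.
R1C2 = 4 − 3 = 1 completes the 4 across.
R2C1 = 11 − 3 = 8 completes the 11 down.
R2C2 = 11 − 8 = 3 completes the 11 across.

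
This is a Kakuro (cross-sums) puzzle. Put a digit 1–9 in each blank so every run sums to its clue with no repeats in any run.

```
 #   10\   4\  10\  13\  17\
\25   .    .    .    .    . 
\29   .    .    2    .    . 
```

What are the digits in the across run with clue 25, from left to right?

3 1 8 4 9

4 in 2 cells must be {1,3}; 17 in 2 cells must be {8,9}.
R1C3 = 10 − 2 = 8 completes the 10 down.
Given what's placed, R1C5 must be 9 to fit the 25 across and 17 down.
R2C2 = 3: the only remaining digit allowed by both the 29 across and the 4 down.
R2C5 = 17 − 9 = 8 completes the 17 down.
R1C2 = 4 − 3 = 1 completes the 4 down.
No cell is forced outright now. R2C1 can only be 7 or 9 (the digits allowed by both its 29 across and its 10 down). If R2C1 = 9: then R1C1 would have to be in {2,3,4,5} for the 25 across but in {1} for the 10 down — contradiction. So R2C1 = 7.
R1C1 = 10 − 7 = 3 completes the 10 down.
R1C4 = 25 − 21 = 4 completes the 25 across.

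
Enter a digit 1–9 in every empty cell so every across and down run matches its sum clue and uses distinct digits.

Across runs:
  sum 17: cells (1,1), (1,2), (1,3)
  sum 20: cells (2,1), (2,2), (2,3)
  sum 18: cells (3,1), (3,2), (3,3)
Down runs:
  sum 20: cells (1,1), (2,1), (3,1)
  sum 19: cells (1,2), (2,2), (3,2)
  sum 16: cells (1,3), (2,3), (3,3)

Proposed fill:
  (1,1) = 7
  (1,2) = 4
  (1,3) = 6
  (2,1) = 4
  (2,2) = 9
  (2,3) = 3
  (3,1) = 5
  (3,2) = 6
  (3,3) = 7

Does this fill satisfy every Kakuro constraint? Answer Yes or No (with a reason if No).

No — the down run (1,1)–(3,1) sums to 16, not 20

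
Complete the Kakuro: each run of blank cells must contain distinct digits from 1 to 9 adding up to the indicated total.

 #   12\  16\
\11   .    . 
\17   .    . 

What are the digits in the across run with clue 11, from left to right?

17 in 2 cells must be {8,9}; 16 in 2 cells must be {7,9}.
The 17 across and the 16 down share only 9, so R2C2 = 9.
R1C2 = 16 − 9 = 7 completes the 16 down.
R2C1 = 17 − 9 = 8 completes the 17 across.
R1C1 = 11 − 7 = 4 completes the 11 across.

4 7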